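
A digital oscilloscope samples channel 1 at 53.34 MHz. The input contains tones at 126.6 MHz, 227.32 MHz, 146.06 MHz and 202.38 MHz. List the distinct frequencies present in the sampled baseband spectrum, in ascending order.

fs/2 = 26.67 MHz.
126.6 MHz mod fs = 19.92 MHz.
19.92 MHz ≤ fs/2 = 26.67 MHz, appears at 19.92 MHz.
227.32 MHz mod fs = 13.96 MHz.
13.96 MHz ≤ fs/2 = 26.67 MHz, appears at 13.96 MHz.
146.06 MHz mod fs = 39.38 MHz.
39.38 MHz > fs/2 = 26.67 MHz, folds to fs − 39.38 MHz = 13.96 MHz.
202.38 MHz mod fs = 42.36 MHz.
42.36 MHz > fs/2 = 26.67 MHz, folds to fs − 42.36 MHz = 10.98 MHz.
Distinct values: {10.98 MHz, 13.96 MHz, 19.92 MHz}.

10.98 MHz, 13.96 MHz, 19.92 MHz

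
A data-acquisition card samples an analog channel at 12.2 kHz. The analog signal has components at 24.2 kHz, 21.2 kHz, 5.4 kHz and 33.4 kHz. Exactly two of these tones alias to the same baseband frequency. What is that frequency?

3.2 kHz

fs/2 = 6.1 kHz.
24.2 kHz mod fs = 12 kHz.
12 kHz > fs/2 = 6.1 kHz, folds to fs − 12 kHz = 0.2 kHz.
21.2 kHz mod fs = 9 kHz.
9 kHz > fs/2 = 6.1 kHz, folds to fs − 9 kHz = 3.2 kHz.
5.4 kHz ≤ fs/2 = 6.1 kHz, passes unchanged.
33.4 kHz mod fs = 9 kHz.
9 kHz > fs/2 = 6.1 kHz, folds to fs − 9 kHz = 3.2 kHz.
21.2 kHz and 33.4 kHz both map to 3.2 kHz.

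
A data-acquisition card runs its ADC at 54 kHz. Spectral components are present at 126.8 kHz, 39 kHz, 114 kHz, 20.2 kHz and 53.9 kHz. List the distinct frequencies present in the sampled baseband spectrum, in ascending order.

fs/2 = 27 kHz.
126.8 kHz mod fs = 18.8 kHz.
18.8 kHz ≤ fs/2 = 27 kHz, appears at 18.8 kHz.
39 kHz > fs/2 = 27 kHz, folds to fs − 39 kHz = 15 kHz.
114 kHz mod fs = 6 kHz.
6 kHz ≤ fs/2 = 27 kHz, appears at 6 kHz.
20.2 kHz ≤ fs/2 = 27 kHz, passes unchanged.
53.9 kHz > fs/2 = 27 kHz, folds to fs − 53.9 kHz = 0.1 kHz.
Distinct values: {0.1 kHz, 6 kHz, 15 kHz, 18.8 kHz, 20.2 kHz}.

0.1 kHz, 6 kHz, 15 kHz, 18.8 kHz, 20.2 kHz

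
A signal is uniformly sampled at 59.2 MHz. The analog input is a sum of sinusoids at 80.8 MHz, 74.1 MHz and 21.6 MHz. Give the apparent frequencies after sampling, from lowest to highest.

fs/2 = 29.6 MHz.
80.8 MHz mod fs = 21.6 MHz.
21.6 MHz ≤ fs/2 = 29.6 MHz, appears at 21.6 MHz.
74.1 MHz mod fs = 14.9 MHz.
14.9 MHz ≤ fs/2 = 29.6 MHz, appears at 14.9 MHz.
21.6 MHz ≤ fs/2 = 29.6 MHz, passes unchanged.
Distinct values: {14.9 MHz, 21.6 MHz}.

14.9 MHz, 21.6 MHz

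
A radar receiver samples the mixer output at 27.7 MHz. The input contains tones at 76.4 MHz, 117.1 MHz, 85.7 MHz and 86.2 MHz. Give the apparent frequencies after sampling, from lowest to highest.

2.6 MHz, 3.1 MHz, 6.3 MHz, 6.7 MHz

fs/2 = 13.85 MHz.
76.4 MHz mod fs = 21 MHz.
21 MHz > fs/2 = 13.85 MHz, folds to fs − 21 MHz = 6.7 MHz.
117.1 MHz mod fs = 6.3 MHz.
6.3 MHz ≤ fs/2 = 13.85 MHz, appears at 6.3 MHz.
85.7 MHz mod fs = 2.6 MHz.
2.6 MHz ≤ fs/2 = 13.85 MHz, appears at 2.6 MHz.
86.2 MHz mod fs = 3.1 MHz.
3.1 MHz ≤ fs/2 = 13.85 MHz, appears at 3.1 MHz.
Distinct values: {2.6 MHz, 3.1 MHz, 6.3 MHz, 6.7 MHz}.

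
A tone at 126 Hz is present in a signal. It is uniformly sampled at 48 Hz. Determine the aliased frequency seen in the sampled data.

126 Hz mod fs = 30 Hz.
30 Hz > fs/2 = 24 Hz, folds to fs − 30 Hz = 18 Hz.

18 Hz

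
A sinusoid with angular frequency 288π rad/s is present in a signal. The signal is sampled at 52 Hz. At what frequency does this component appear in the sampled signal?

12 Hz

ω = 288π rad/s → f = ω/(2π) = 144 Hz.
144 Hz mod fs = 40 Hz.
40 Hz > fs/2 = 26 Hz, folds to fs − 40 Hz = 12 Hz.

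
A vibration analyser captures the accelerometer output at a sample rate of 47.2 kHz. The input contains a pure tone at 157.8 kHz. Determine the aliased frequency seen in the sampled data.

16.2 kHz

157.8 kHz mod fs = 16.2 kHz.
16.2 kHz ≤ fs/2 = 23.6 kHz, appears at 16.2 kHz.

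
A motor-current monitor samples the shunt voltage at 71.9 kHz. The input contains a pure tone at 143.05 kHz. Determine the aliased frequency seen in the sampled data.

0.75 kHz

143.05 kHz mod fs = 71.15 kHz.
71.15 kHz > fs/2 = 35.95 kHz, folds to fs − 71.15 kHz = 0.75 kHz.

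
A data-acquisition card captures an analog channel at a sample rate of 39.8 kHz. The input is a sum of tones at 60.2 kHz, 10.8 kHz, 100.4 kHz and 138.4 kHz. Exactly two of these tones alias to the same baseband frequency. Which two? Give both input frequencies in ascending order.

fs/2 = 19.9 kHz.
60.2 kHz mod fs = 20.4 kHz.
20.4 kHz > fs/2 = 19.9 kHz, folds to fs − 20.4 kHz = 19.4 kHz.
10.8 kHz ≤ fs/2 = 19.9 kHz, passes unchanged.
100.4 kHz mod fs = 20.8 kHz.
20.8 kHz > fs/2 = 19.9 kHz, folds to fs − 20.8 kHz = 19 kHz.
138.4 kHz mod fs = 19 kHz.
19 kHz ≤ fs/2 = 19.9 kHz, appears at 19 kHz.
100.4 kHz and 138.4 kHz both map to 19 kHz.

100.4 kHz, 138.4 kHz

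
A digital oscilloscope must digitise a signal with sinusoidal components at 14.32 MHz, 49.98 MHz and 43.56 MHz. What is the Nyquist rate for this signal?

99.96 MHz

Highest-frequency component: 49.98 MHz.
Nyquist rate = 2 × 49.98 MHz = 99.96 MHz.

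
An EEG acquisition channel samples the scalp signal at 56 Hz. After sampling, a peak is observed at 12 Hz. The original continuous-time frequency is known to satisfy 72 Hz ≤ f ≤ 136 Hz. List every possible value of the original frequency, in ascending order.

Frequencies that alias to 12 Hz are k·fs ± 12 Hz for integer k ≥ 0.
k=0: 12 Hz.
k=1: 44 Hz, 68 Hz.
k=2: 100 Hz, 124 Hz.
k=3: 156 Hz, 180 Hz.
Within [72 Hz, 136 Hz]: 100 Hz, 124 Hz.

100 Hz, 124 Hz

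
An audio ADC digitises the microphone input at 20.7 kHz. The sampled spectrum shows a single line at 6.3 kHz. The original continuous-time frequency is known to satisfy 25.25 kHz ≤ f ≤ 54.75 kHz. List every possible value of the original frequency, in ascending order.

Frequencies that alias to 6.3 kHz are k·fs ± 6.3 kHz for integer k ≥ 0.
k=0: 6.3 kHz.
k=1: 14.4 kHz, 27 kHz.
k=2: 35.1 kHz, 47.7 kHz.
k=3: 55.8 kHz, 68.4 kHz.
Within [25.25 kHz, 54.75 kHz]: 27 kHz, 35.1 kHz, 47.7 kHz.

27 kHz, 35.1 kHz, 47.7 kHz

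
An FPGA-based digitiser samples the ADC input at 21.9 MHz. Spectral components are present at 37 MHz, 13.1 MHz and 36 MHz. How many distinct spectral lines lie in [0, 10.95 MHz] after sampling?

fs/2 = 10.95 MHz.
37 MHz mod fs = 15.1 MHz.
15.1 MHz > fs/2 = 10.95 MHz, folds to fs − 15.1 MHz = 6.8 MHz.
13.1 MHz > fs/2 = 10.95 MHz, folds to fs − 13.1 MHz = 8.8 MHz.
36 MHz mod fs = 14.1 MHz.
14.1 MHz > fs/2 = 10.95 MHz, folds to fs − 14.1 MHz = 7.8 MHz.
Distinct values: {6.8 MHz, 7.8 MHz, 8.8 MHz} → 3.

3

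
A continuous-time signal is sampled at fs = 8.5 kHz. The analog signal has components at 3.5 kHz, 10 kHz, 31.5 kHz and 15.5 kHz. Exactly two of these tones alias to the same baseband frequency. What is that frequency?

1.5 kHz

fs/2 = 4.25 kHz.
3.5 kHz ≤ fs/2 = 4.25 kHz, passes unchanged.
10 kHz mod fs = 1.5 kHz.
1.5 kHz ≤ fs/2 = 4.25 kHz, appears at 1.5 kHz.
31.5 kHz mod fs = 6 kHz.
6 kHz > fs/2 = 4.25 kHz, folds to fs − 6 kHz = 2.5 kHz.
15.5 kHz mod fs = 7 kHz.
7 kHz > fs/2 = 4.25 kHz, folds to fs − 7 kHz = 1.5 kHz.
10 kHz and 15.5 kHz both map to 1.5 kHz.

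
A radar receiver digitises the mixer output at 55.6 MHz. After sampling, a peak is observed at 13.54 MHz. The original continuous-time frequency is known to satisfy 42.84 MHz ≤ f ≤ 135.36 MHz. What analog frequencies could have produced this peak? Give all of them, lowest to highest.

Frequencies that alias to 13.54 MHz are k·fs ± 13.54 MHz for integer k ≥ 0.
k=0: 13.54 MHz.
k=1: 42.06 MHz, 69.14 MHz.
k=2: 97.66 MHz, 124.74 MHz.
k=3: 153.26 MHz, 180.34 MHz.
Within [42.84 MHz, 135.36 MHz]: 69.14 MHz, 97.66 MHz, 124.74 MHz.

69.14 MHz, 97.66 MHz, 124.74 MHz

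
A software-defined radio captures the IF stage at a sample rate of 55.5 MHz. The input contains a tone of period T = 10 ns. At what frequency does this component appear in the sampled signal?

11 MHz

T = 10 ns → f = 1/T = 100 MHz.
100 MHz mod fs = 44.5 MHz.
44.5 MHz > fs/2 = 27.75 MHz, folds to fs − 44.5 MHz = 11 MHz.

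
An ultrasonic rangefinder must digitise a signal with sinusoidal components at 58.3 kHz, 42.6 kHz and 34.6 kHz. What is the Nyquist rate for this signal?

Highest-frequency component: 58.3 kHz.
Nyquist rate = 2 × 58.3 kHz = 116.6 kHz.

116.6 kHz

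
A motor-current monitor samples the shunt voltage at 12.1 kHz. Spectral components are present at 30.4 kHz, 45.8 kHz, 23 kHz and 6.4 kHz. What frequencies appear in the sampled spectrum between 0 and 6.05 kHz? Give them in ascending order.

fs/2 = 6.05 kHz.
30.4 kHz mod fs = 6.2 kHz.
6.2 kHz > fs/2 = 6.05 kHz, folds to fs − 6.2 kHz = 5.9 kHz.
45.8 kHz mod fs = 9.5 kHz.
9.5 kHz > fs/2 = 6.05 kHz, folds to fs − 9.5 kHz = 2.6 kHz.
23 kHz mod fs = 10.9 kHz.
10.9 kHz > fs/2 = 6.05 kHz, folds to fs − 10.9 kHz = 1.2 kHz.
6.4 kHz > fs/2 = 6.05 kHz, folds to fs − 6.4 kHz = 5.7 kHz.
Distinct values: {1.2 kHz, 2.6 kHz, 5.7 kHz, 5.9 kHz}.

1.2 kHz, 2.6 kHz, 5.7 kHz, 5.9 kHz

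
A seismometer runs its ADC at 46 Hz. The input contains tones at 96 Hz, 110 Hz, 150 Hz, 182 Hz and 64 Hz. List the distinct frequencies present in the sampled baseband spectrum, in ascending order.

2 Hz, 4 Hz, 12 Hz, 18 Hz

fs/2 = 23 Hz.
96 Hz mod fs = 4 Hz.
4 Hz ≤ fs/2 = 23 Hz, appears at 4 Hz.
110 Hz mod fs = 18 Hz.
18 Hz ≤ fs/2 = 23 Hz, appears at 18 Hz.
150 Hz mod fs = 12 Hz.
12 Hz ≤ fs/2 = 23 Hz, appears at 12 Hz.
182 Hz mod fs = 44 Hz.
44 Hz > fs/2 = 23 Hz, folds to fs − 44 Hz = 2 Hz.
64 Hz mod fs = 18 Hz.
18 Hz ≤ fs/2 = 23 Hz, appears at 18 Hz.
Distinct values: {2 Hz, 4 Hz, 12 Hz, 18 Hz}.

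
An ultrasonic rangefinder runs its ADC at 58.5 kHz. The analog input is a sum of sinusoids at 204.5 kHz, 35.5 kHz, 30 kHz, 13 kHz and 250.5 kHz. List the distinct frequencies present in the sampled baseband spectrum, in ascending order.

fs/2 = 29.25 kHz.
204.5 kHz mod fs = 29 kHz.
29 kHz ≤ fs/2 = 29.25 kHz, appears at 29 kHz.
35.5 kHz > fs/2 = 29.25 kHz, folds to fs − 35.5 kHz = 23 kHz.
30 kHz > fs/2 = 29.25 kHz, folds to fs − 30 kHz = 28.5 kHz.
13 kHz ≤ fs/2 = 29.25 kHz, passes unchanged.
250.5 kHz mod fs = 16.5 kHz.
16.5 kHz ≤ fs/2 = 29.25 kHz, appears at 16.5 kHz.
Distinct values: {13 kHz, 16.5 kHz, 23 kHz, 28.5 kHz, 29 kHz}.

13 kHz, 16.5 kHz, 23 kHz, 28.5 kHz, 29 kHz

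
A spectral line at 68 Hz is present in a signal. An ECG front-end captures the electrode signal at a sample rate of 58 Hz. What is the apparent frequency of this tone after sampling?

10 Hz

68 Hz mod fs = 10 Hz.
10 Hz ≤ fs/2 = 29 Hz, appears at 10 Hz.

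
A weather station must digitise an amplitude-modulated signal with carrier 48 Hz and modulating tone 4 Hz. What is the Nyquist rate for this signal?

104 Hz

AM sidebands sit at fc ± fm = 44 Hz and 52 Hz.
Highest-frequency component: 52 Hz.
Nyquist rate = 2 × 52 Hz = 104 Hz.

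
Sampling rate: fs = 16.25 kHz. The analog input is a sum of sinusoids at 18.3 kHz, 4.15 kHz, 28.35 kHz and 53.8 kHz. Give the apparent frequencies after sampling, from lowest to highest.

fs/2 = 8.125 kHz.
18.3 kHz mod fs = 2.05 kHz.
2.05 kHz ≤ fs/2 = 8.125 kHz, appears at 2.05 kHz.
4.15 kHz ≤ fs/2 = 8.125 kHz, passes unchanged.
28.35 kHz mod fs = 12.1 kHz.
12.1 kHz > fs/2 = 8.125 kHz, folds to fs − 12.1 kHz = 4.15 kHz.
53.8 kHz mod fs = 5.05 kHz.
5.05 kHz ≤ fs/2 = 8.125 kHz, appears at 5.05 kHz.
Distinct values: {2.05 kHz, 4.15 kHz, 5.05 kHz}.

2.05 kHz, 4.15 kHz, 5.05 kHz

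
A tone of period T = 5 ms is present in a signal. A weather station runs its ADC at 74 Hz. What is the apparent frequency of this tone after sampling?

22 Hz

T = 5 ms → f = 1/T = 200 Hz.
200 Hz mod fs = 52 Hz.
52 Hz > fs/2 = 37 Hz, folds to fs − 52 Hz = 22 Hz.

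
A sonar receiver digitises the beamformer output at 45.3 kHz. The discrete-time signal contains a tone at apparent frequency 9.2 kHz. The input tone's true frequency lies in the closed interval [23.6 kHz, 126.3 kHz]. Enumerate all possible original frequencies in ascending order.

Frequencies that alias to 9.2 kHz are k·fs ± 9.2 kHz for integer k ≥ 0.
k=0: 9.2 kHz.
k=1: 36.1 kHz, 54.5 kHz.
k=2: 81.4 kHz, 99.8 kHz.
k=3: 126.7 kHz, 145.1 kHz.
Within [23.6 kHz, 126.3 kHz]: 36.1 kHz, 54.5 kHz, 81.4 kHz, 99.8 kHz.

36.1 kHz, 54.5 kHz, 81.4 kHz, 99.8 kHz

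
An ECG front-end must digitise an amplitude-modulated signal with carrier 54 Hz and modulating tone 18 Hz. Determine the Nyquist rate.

AM sidebands sit at fc ± fm = 36 Hz and 72 Hz.
Highest-frequency component: 72 Hz.
Nyquist rate = 2 × 72 Hz = 144 Hz.

144 Hz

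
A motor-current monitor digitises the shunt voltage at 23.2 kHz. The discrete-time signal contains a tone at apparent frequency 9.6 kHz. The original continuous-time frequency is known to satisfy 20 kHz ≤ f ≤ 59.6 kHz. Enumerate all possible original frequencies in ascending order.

32.8 kHz, 36.8 kHz, 56 kHz

Frequencies that alias to 9.6 kHz are k·fs ± 9.6 kHz for integer k ≥ 0.
k=0: 9.6 kHz.
k=1: 13.6 kHz, 32.8 kHz.
k=2: 36.8 kHz, 56 kHz.
k=3: 60 kHz, 79.2 kHz.
Within [20 kHz, 59.6 kHz]: 32.8 kHz, 36.8 kHz, 56 kHz.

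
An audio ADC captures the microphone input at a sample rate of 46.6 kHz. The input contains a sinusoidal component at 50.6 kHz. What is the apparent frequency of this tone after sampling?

50.6 kHz mod fs = 4 kHz.
4 kHz ≤ fs/2 = 23.3 kHz, appears at 4 kHz.

4 kHz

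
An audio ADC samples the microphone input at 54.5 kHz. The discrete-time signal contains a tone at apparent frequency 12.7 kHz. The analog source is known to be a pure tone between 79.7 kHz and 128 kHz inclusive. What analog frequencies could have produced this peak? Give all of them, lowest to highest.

Frequencies that alias to 12.7 kHz are k·fs ± 12.7 kHz for integer k ≥ 0.
k=0: 12.7 kHz.
k=1: 41.8 kHz, 67.2 kHz.
k=2: 96.3 kHz, 121.7 kHz.
k=3: 150.8 kHz, 176.2 kHz.
Within [79.7 kHz, 128 kHz]: 96.3 kHz, 121.7 kHz.

96.3 kHz, 121.7 kHz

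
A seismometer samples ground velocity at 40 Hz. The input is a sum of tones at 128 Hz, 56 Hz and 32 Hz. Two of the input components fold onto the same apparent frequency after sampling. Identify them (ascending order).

fs/2 = 20 Hz.
128 Hz mod fs = 8 Hz.
8 Hz ≤ fs/2 = 20 Hz, appears at 8 Hz.
56 Hz mod fs = 16 Hz.
16 Hz ≤ fs/2 = 20 Hz, appears at 16 Hz.
32 Hz > fs/2 = 20 Hz, folds to fs − 32 Hz = 8 Hz.
32 Hz and 128 Hz both map to 8 Hz.

32 Hz, 128 Hz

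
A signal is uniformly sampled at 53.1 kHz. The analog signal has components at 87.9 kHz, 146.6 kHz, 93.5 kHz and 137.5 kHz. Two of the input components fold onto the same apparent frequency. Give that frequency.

12.7 kHz

fs/2 = 26.55 kHz.
87.9 kHz mod fs = 34.8 kHz.
34.8 kHz > fs/2 = 26.55 kHz, folds to fs − 34.8 kHz = 18.3 kHz.
146.6 kHz mod fs = 40.4 kHz.
40.4 kHz > fs/2 = 26.55 kHz, folds to fs − 40.4 kHz = 12.7 kHz.
93.5 kHz mod fs = 40.4 kHz.
40.4 kHz > fs/2 = 26.55 kHz, folds to fs − 40.4 kHz = 12.7 kHz.
137.5 kHz mod fs = 31.3 kHz.
31.3 kHz > fs/2 = 26.55 kHz, folds to fs − 31.3 kHz = 21.8 kHz.
93.5 kHz and 146.6 kHz both map to 12.7 kHz.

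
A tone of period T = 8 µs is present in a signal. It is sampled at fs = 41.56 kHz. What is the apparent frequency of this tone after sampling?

0.32 kHz

T = 8 µs → f = 1/T = 125 kHz.
125 kHz mod fs = 0.32 kHz.
0.32 kHz ≤ fs/2 = 20.78 kHz, appears at 0.32 kHz.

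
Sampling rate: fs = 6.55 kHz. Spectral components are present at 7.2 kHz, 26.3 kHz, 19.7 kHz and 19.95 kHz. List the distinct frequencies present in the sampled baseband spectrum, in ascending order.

0.05 kHz, 0.1 kHz, 0.3 kHz, 0.65 kHz

fs/2 = 3.275 kHz.
7.2 kHz mod fs = 0.65 kHz.
0.65 kHz ≤ fs/2 = 3.275 kHz, appears at 0.65 kHz.
26.3 kHz mod fs = 0.1 kHz.
0.1 kHz ≤ fs/2 = 3.275 kHz, appears at 0.1 kHz.
19.7 kHz mod fs = 0.05 kHz.
0.05 kHz ≤ fs/2 = 3.275 kHz, appears at 0.05 kHz.
19.95 kHz mod fs = 0.3 kHz.
0.3 kHz ≤ fs/2 = 3.275 kHz, appears at 0.3 kHz.
Distinct values: {0.05 kHz, 0.1 kHz, 0.3 kHz, 0.65 kHz}.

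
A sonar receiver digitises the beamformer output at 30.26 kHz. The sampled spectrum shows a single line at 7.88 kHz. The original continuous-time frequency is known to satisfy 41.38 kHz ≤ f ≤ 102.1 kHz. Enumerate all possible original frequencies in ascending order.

Frequencies that alias to 7.88 kHz are k·fs ± 7.88 kHz for integer k ≥ 0.
k=0: 7.88 kHz.
k=1: 22.38 kHz, 38.14 kHz.
k=2: 52.64 kHz, 68.4 kHz.
k=3: 82.9 kHz, 98.66 kHz.
k=4: 113.16 kHz, 128.92 kHz.
Within [41.38 kHz, 102.1 kHz]: 52.64 kHz, 68.4 kHz, 82.9 kHz, 98.66 kHz.

52.64 kHz, 68.4 kHz, 82.9 kHz, 98.66 kHz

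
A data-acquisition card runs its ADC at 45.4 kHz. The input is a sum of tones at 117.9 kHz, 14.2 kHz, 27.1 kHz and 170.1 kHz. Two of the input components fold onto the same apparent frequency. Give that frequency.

fs/2 = 22.7 kHz.
117.9 kHz mod fs = 27.1 kHz.
27.1 kHz > fs/2 = 22.7 kHz, folds to fs − 27.1 kHz = 18.3 kHz.
14.2 kHz ≤ fs/2 = 22.7 kHz, passes unchanged.
27.1 kHz > fs/2 = 22.7 kHz, folds to fs − 27.1 kHz = 18.3 kHz.
170.1 kHz mod fs = 33.9 kHz.
33.9 kHz > fs/2 = 22.7 kHz, folds to fs − 33.9 kHz = 11.5 kHz.
27.1 kHz and 117.9 kHz both map to 18.3 kHz.

18.3 kHz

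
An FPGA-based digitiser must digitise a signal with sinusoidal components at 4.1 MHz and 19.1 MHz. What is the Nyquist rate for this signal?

38.2 MHz

Highest-frequency component: 19.1 MHz.
Nyquist rate = 2 × 19.1 MHz = 38.2 MHz.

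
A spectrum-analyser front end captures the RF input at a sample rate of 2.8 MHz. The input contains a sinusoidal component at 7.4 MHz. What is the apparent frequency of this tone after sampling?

7.4 MHz mod fs = 1.8 MHz.
1.8 MHz > fs/2 = 1.4 MHz, folds to fs − 1.8 MHz = 1 MHz.

1 MHz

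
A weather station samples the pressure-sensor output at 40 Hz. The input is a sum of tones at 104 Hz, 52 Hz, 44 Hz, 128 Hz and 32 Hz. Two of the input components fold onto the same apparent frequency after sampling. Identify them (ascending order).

32 Hz, 128 Hz

fs/2 = 20 Hz.
104 Hz mod fs = 24 Hz.
24 Hz > fs/2 = 20 Hz, folds to fs − 24 Hz = 16 Hz.
52 Hz mod fs = 12 Hz.
12 Hz ≤ fs/2 = 20 Hz, appears at 12 Hz.
44 Hz mod fs = 4 Hz.
4 Hz ≤ fs/2 = 20 Hz, appears at 4 Hz.
128 Hz mod fs = 8 Hz.
8 Hz ≤ fs/2 = 20 Hz, appears at 8 Hz.
32 Hz > fs/2 = 20 Hz, folds to fs − 32 Hz = 8 Hz.
32 Hz and 128 Hz both map to 8 Hz.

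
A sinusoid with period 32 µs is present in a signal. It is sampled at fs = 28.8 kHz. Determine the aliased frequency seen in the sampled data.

T = 32 µs → f = 1/T = 31.25 kHz.
31.25 kHz mod fs = 2.45 kHz.
2.45 kHz ≤ fs/2 = 14.4 kHz, appears at 2.45 kHz.

2.45 kHz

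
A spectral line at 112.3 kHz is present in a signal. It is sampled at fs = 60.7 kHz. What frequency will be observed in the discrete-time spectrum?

112.3 kHz mod fs = 51.6 kHz.
51.6 kHz > fs/2 = 30.35 kHz, folds to fs − 51.6 kHz = 9.1 kHz.

9.1 kHz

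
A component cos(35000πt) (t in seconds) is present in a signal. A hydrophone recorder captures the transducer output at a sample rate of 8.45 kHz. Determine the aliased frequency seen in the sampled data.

0.6 kHz

ω = 35000π rad/s → f = ω/(2π) = 17500 Hz = 17.5 kHz.
17.5 kHz mod fs = 0.6 kHz.
0.6 kHz ≤ fs/2 = 4.225 kHz, appears at 0.6 kHz.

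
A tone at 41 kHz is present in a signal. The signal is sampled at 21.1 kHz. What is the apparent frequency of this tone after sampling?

41 kHz mod fs = 19.9 kHz.
19.9 kHz > fs/2 = 10.55 kHz, folds to fs − 19.9 kHz = 1.2 kHz.

1.2 kHz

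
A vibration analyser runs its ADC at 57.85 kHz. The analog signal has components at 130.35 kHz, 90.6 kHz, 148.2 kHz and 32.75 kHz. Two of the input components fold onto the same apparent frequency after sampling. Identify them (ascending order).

fs/2 = 28.925 kHz.
130.35 kHz mod fs = 14.65 kHz.
14.65 kHz ≤ fs/2 = 28.925 kHz, appears at 14.65 kHz.
90.6 kHz mod fs = 32.75 kHz.
32.75 kHz > fs/2 = 28.925 kHz, folds to fs − 32.75 kHz = 25.1 kHz.
148.2 kHz mod fs = 32.5 kHz.
32.5 kHz > fs/2 = 28.925 kHz, folds to fs − 32.5 kHz = 25.35 kHz.
32.75 kHz > fs/2 = 28.925 kHz, folds to fs − 32.75 kHz = 25.1 kHz.
32.75 kHz and 90.6 kHz both map to 25.1 kHz.

32.75 kHz, 90.6 kHz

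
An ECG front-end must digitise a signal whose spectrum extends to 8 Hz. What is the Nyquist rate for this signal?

Nyquist rate = 2 × 8 Hz = 16 Hz.

16 Hz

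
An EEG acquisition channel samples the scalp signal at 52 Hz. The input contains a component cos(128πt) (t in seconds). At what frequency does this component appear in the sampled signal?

ω = 128π rad/s → f = ω/(2π) = 64 Hz.
64 Hz mod fs = 12 Hz.
12 Hz ≤ fs/2 = 26 Hz, appears at 12 Hz.

12 Hz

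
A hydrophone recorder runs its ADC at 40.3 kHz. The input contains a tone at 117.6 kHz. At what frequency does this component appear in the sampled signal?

117.6 kHz mod fs = 37 kHz.
37 kHz > fs/2 = 20.15 kHz, folds to fs − 37 kHz = 3.3 kHz.

3.3 kHz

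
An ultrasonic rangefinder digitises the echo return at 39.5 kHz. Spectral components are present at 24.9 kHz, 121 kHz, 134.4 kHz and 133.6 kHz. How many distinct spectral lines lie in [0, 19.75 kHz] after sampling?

fs/2 = 19.75 kHz.
24.9 kHz > fs/2 = 19.75 kHz, folds to fs − 24.9 kHz = 14.6 kHz.
121 kHz mod fs = 2.5 kHz.
2.5 kHz ≤ fs/2 = 19.75 kHz, appears at 2.5 kHz.
134.4 kHz mod fs = 15.9 kHz.
15.9 kHz ≤ fs/2 = 19.75 kHz, appears at 15.9 kHz.
133.6 kHz mod fs = 15.1 kHz.
15.1 kHz ≤ fs/2 = 19.75 kHz, appears at 15.1 kHz.
Distinct values: {2.5 kHz, 14.6 kHz, 15.1 kHz, 15.9 kHz} → 4.

4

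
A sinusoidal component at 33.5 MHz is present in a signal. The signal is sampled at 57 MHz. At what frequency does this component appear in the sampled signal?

23.5 MHz

33.5 MHz > fs/2 = 28.5 MHz, folds to fs − 33.5 MHz = 23.5 MHz.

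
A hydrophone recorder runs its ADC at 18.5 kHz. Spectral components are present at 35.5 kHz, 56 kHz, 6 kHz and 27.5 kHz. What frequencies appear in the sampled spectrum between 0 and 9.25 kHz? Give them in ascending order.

0.5 kHz, 1.5 kHz, 6 kHz, 9 kHz

fs/2 = 9.25 kHz.
35.5 kHz mod fs = 17 kHz.
17 kHz > fs/2 = 9.25 kHz, folds to fs − 17 kHz = 1.5 kHz.
56 kHz mod fs = 0.5 kHz.
0.5 kHz ≤ fs/2 = 9.25 kHz, appears at 0.5 kHz.
6 kHz ≤ fs/2 = 9.25 kHz, passes unchanged.
27.5 kHz mod fs = 9 kHz.
9 kHz ≤ fs/2 = 9.25 kHz, appears at 9 kHz.
Distinct values: {0.5 kHz, 1.5 kHz, 6 kHz, 9 kHz}.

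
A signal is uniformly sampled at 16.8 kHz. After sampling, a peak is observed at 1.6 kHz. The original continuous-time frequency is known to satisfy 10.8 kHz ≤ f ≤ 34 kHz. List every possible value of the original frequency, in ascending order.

15.2 kHz, 18.4 kHz, 32 kHz

Frequencies that alias to 1.6 kHz are k·fs ± 1.6 kHz for integer k ≥ 0.
k=0: 1.6 kHz.
k=1: 15.2 kHz, 18.4 kHz.
k=2: 32 kHz, 35.2 kHz.
k=3: 48.8 kHz, 52 kHz.
Within [10.8 kHz, 34 kHz]: 15.2 kHz, 18.4 kHz, 32 kHz.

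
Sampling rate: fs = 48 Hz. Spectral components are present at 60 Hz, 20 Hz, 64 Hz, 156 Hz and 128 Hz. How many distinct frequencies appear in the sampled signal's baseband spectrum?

fs/2 = 24 Hz.
60 Hz mod fs = 12 Hz.
12 Hz ≤ fs/2 = 24 Hz, appears at 12 Hz.
20 Hz ≤ fs/2 = 24 Hz, passes unchanged.
64 Hz mod fs = 16 Hz.
16 Hz ≤ fs/2 = 24 Hz, appears at 16 Hz.
156 Hz mod fs = 12 Hz.
12 Hz ≤ fs/2 = 24 Hz, appears at 12 Hz.
128 Hz mod fs = 32 Hz.
32 Hz > fs/2 = 24 Hz, folds to fs − 32 Hz = 16 Hz.
Distinct values: {12 Hz, 16 Hz, 20 Hz} → 3.

3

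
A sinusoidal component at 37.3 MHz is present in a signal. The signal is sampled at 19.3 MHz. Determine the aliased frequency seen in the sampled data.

37.3 MHz mod fs = 18 MHz.
18 MHz > fs/2 = 9.65 MHz, folds to fs − 18 MHz = 1.3 MHz.

1.3 MHz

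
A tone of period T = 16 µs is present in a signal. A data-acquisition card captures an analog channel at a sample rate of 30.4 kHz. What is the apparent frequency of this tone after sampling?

T = 16 µs → f = 1/T = 62.5 kHz.
62.5 kHz mod fs = 1.7 kHz.
1.7 kHz ≤ fs/2 = 15.2 kHz, appears at 1.7 kHz.

1.7 kHz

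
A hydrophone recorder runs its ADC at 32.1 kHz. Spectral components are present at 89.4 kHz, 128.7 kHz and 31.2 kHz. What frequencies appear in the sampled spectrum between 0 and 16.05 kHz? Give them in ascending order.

0.3 kHz, 0.9 kHz, 6.9 kHz

fs/2 = 16.05 kHz.
89.4 kHz mod fs = 25.2 kHz.
25.2 kHz > fs/2 = 16.05 kHz, folds to fs − 25.2 kHz = 6.9 kHz.
128.7 kHz mod fs = 0.3 kHz.
0.3 kHz ≤ fs/2 = 16.05 kHz, appears at 0.3 kHz.
31.2 kHz > fs/2 = 16.05 kHz, folds to fs − 31.2 kHz = 0.9 kHz.
Distinct values: {0.3 kHz, 0.9 kHz, 6.9 kHz}.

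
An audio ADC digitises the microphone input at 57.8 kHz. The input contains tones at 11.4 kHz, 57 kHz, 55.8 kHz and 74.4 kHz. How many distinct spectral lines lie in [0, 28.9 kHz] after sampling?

4

fs/2 = 28.9 kHz.
11.4 kHz ≤ fs/2 = 28.9 kHz, passes unchanged.
57 kHz > fs/2 = 28.9 kHz, folds to fs − 57 kHz = 0.8 kHz.
55.8 kHz > fs/2 = 28.9 kHz, folds to fs − 55.8 kHz = 2 kHz.
74.4 kHz mod fs = 16.6 kHz.
16.6 kHz ≤ fs/2 = 28.9 kHz, appears at 16.6 kHz.
Distinct values: {0.8 kHz, 2 kHz, 11.4 kHz, 16.6 kHz} → 4.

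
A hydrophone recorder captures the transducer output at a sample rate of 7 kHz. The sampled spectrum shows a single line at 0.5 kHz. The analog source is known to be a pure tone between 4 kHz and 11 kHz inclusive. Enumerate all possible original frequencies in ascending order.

Frequencies that alias to 0.5 kHz are k·fs ± 0.5 kHz for integer k ≥ 0.
k=0: 0.5 kHz.
k=1: 6.5 kHz, 7.5 kHz.
k=2: 13.5 kHz, 14.5 kHz.
Within [4 kHz, 11 kHz]: 6.5 kHz, 7.5 kHz.

6.5 kHz, 7.5 kHz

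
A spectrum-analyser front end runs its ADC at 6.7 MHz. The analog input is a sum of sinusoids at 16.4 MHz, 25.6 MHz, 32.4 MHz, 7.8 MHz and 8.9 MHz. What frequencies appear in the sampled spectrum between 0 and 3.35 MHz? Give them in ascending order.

1.1 MHz, 1.2 MHz, 2.2 MHz, 3 MHz

fs/2 = 3.35 MHz.
16.4 MHz mod fs = 3 MHz.
3 MHz ≤ fs/2 = 3.35 MHz, appears at 3 MHz.
25.6 MHz mod fs = 5.5 MHz.
5.5 MHz > fs/2 = 3.35 MHz, folds to fs − 5.5 MHz = 1.2 MHz.
32.4 MHz mod fs = 5.6 MHz.
5.6 MHz > fs/2 = 3.35 MHz, folds to fs − 5.6 MHz = 1.1 MHz.
7.8 MHz mod fs = 1.1 MHz.
1.1 MHz ≤ fs/2 = 3.35 MHz, appears at 1.1 MHz.
8.9 MHz mod fs = 2.2 MHz.
2.2 MHz ≤ fs/2 = 3.35 MHz, appears at 2.2 MHz.
Distinct values: {1.1 MHz, 1.2 MHz, 2.2 MHz, 3 MHz}.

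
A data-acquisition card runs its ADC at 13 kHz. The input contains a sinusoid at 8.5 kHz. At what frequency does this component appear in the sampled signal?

4.5 kHz

8.5 kHz > fs/2 = 6.5 kHz, folds to fs − 8.5 kHz = 4.5 kHz.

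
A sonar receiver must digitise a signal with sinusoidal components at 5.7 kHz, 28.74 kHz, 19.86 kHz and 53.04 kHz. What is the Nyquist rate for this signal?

106.08 kHz

Highest-frequency component: 53.04 kHz.
Nyquist rate = 2 × 53.04 kHz = 106.08 kHz.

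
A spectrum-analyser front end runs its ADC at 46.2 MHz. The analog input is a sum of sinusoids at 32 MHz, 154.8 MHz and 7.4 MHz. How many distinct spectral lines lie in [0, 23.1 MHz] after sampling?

fs/2 = 23.1 MHz.
32 MHz > fs/2 = 23.1 MHz, folds to fs − 32 MHz = 14.2 MHz.
154.8 MHz mod fs = 16.2 MHz.
16.2 MHz ≤ fs/2 = 23.1 MHz, appears at 16.2 MHz.
7.4 MHz ≤ fs/2 = 23.1 MHz, passes unchanged.
Distinct values: {7.4 MHz, 14.2 MHz, 16.2 MHz} → 3.

3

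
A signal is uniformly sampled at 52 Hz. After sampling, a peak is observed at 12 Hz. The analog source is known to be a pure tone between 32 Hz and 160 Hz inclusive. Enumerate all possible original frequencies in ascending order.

40 Hz, 64 Hz, 92 Hz, 116 Hz, 144 Hz

Frequencies that alias to 12 Hz are k·fs ± 12 Hz for integer k ≥ 0.
k=0: 12 Hz.
k=1: 40 Hz, 64 Hz.
k=2: 92 Hz, 116 Hz.
k=3: 144 Hz, 168 Hz.
k=4: 196 Hz, 220 Hz.
Within [32 Hz, 160 Hz]: 40 Hz, 64 Hz, 92 Hz, 116 Hz, 144 Hz.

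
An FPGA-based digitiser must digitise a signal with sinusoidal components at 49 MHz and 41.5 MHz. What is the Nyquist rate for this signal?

Highest-frequency component: 49 MHz.
Nyquist rate = 2 × 49 MHz = 98 MHz.

98 MHz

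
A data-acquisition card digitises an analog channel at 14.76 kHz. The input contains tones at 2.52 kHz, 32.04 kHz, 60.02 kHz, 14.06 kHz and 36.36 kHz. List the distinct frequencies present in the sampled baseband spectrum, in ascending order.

fs/2 = 7.38 kHz.
2.52 kHz ≤ fs/2 = 7.38 kHz, passes unchanged.
32.04 kHz mod fs = 2.52 kHz.
2.52 kHz ≤ fs/2 = 7.38 kHz, appears at 2.52 kHz.
60.02 kHz mod fs = 0.98 kHz.
0.98 kHz ≤ fs/2 = 7.38 kHz, appears at 0.98 kHz.
14.06 kHz > fs/2 = 7.38 kHz, folds to fs − 14.06 kHz = 0.7 kHz.
36.36 kHz mod fs = 6.84 kHz.
6.84 kHz ≤ fs/2 = 7.38 kHz, appears at 6.84 kHz.
Distinct values: {0.7 kHz, 0.98 kHz, 2.52 kHz, 6.84 kHz}.

0.7 kHz, 0.98 kHz, 2.52 kHz, 6.84 kHz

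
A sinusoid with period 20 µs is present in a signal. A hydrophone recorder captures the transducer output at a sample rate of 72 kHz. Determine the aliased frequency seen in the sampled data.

22 kHz

T = 20 µs → f = 1/T = 50 kHz.
50 kHz > fs/2 = 36 kHz, folds to fs − 50 kHz = 22 kHz.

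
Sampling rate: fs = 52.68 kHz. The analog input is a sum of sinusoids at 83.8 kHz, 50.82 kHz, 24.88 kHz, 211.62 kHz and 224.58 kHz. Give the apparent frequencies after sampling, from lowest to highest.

0.9 kHz, 1.86 kHz, 13.86 kHz, 21.56 kHz, 24.88 kHz

fs/2 = 26.34 kHz.
83.8 kHz mod fs = 31.12 kHz.
31.12 kHz > fs/2 = 26.34 kHz, folds to fs − 31.12 kHz = 21.56 kHz.
50.82 kHz > fs/2 = 26.34 kHz, folds to fs − 50.82 kHz = 1.86 kHz.
24.88 kHz ≤ fs/2 = 26.34 kHz, passes unchanged.
211.62 kHz mod fs = 0.9 kHz.
0.9 kHz ≤ fs/2 = 26.34 kHz, appears at 0.9 kHz.
224.58 kHz mod fs = 13.86 kHz.
13.86 kHz ≤ fs/2 = 26.34 kHz, appears at 13.86 kHz.
Distinct values: {0.9 kHz, 1.86 kHz, 13.86 kHz, 21.56 kHz, 24.88 kHz}.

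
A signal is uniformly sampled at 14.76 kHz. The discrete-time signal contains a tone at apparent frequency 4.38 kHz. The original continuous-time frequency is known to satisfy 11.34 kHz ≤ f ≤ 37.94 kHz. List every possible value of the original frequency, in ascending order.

19.14 kHz, 25.14 kHz, 33.9 kHz

Frequencies that alias to 4.38 kHz are k·fs ± 4.38 kHz for integer k ≥ 0.
k=0: 4.38 kHz.
k=1: 10.38 kHz, 19.14 kHz.
k=2: 25.14 kHz, 33.9 kHz.
k=3: 39.9 kHz, 48.66 kHz.
Within [11.34 kHz, 37.94 kHz]: 19.14 kHz, 25.14 kHz, 33.9 kHz.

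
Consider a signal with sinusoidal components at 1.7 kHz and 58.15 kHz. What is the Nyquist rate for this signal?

Highest-frequency component: 58.15 kHz.
Nyquist rate = 2 × 58.15 kHz = 116.3 kHz.

116.3 kHz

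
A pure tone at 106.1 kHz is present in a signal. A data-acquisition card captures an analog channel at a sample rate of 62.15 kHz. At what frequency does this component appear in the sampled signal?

18.2 kHz

106.1 kHz mod fs = 43.95 kHz.
43.95 kHz > fs/2 = 31.075 kHz, folds to fs − 43.95 kHz = 18.2 kHz.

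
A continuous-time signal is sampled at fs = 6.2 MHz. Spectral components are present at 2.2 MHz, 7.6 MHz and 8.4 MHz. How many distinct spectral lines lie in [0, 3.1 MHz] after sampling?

fs/2 = 3.1 MHz.
2.2 MHz ≤ fs/2 = 3.1 MHz, passes unchanged.
7.6 MHz mod fs = 1.4 MHz.
1.4 MHz ≤ fs/2 = 3.1 MHz, appears at 1.4 MHz.
8.4 MHz mod fs = 2.2 MHz.
2.2 MHz ≤ fs/2 = 3.1 MHz, appears at 2.2 MHz.
Distinct values: {1.4 MHz, 2.2 MHz} → 2.

2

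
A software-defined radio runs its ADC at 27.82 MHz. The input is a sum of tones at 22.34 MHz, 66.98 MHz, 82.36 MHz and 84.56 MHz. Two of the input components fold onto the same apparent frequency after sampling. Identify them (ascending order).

fs/2 = 13.91 MHz.
22.34 MHz > fs/2 = 13.91 MHz, folds to fs − 22.34 MHz = 5.48 MHz.
66.98 MHz mod fs = 11.34 MHz.
11.34 MHz ≤ fs/2 = 13.91 MHz, appears at 11.34 MHz.
82.36 MHz mod fs = 26.72 MHz.
26.72 MHz > fs/2 = 13.91 MHz, folds to fs − 26.72 MHz = 1.1 MHz.
84.56 MHz mod fs = 1.1 MHz.
1.1 MHz ≤ fs/2 = 13.91 MHz, appears at 1.1 MHz.
82.36 MHz and 84.56 MHz both map to 1.1 MHz.

82.36 MHz, 84.56 MHz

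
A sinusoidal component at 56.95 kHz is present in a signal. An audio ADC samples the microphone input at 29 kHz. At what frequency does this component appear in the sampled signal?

56.95 kHz mod fs = 27.95 kHz.
27.95 kHz > fs/2 = 14.5 kHz, folds to fs − 27.95 kHz = 1.05 kHz.

1.05 kHz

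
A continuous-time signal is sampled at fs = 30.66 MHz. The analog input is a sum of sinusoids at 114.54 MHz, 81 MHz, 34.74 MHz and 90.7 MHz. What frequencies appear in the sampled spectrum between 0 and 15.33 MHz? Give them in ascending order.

fs/2 = 15.33 MHz.
114.54 MHz mod fs = 22.56 MHz.
22.56 MHz > fs/2 = 15.33 MHz, folds to fs − 22.56 MHz = 8.1 MHz.
81 MHz mod fs = 19.68 MHz.
19.68 MHz > fs/2 = 15.33 MHz, folds to fs − 19.68 MHz = 10.98 MHz.
34.74 MHz mod fs = 4.08 MHz.
4.08 MHz ≤ fs/2 = 15.33 MHz, appears at 4.08 MHz.
90.7 MHz mod fs = 29.38 MHz.
29.38 MHz > fs/2 = 15.33 MHz, folds to fs − 29.38 MHz = 1.28 MHz.
Distinct values: {1.28 MHz, 4.08 MHz, 8.1 MHz, 10.98 MHz}.

1.28 MHz, 4.08 MHz, 8.1 MHz, 10.98 MHz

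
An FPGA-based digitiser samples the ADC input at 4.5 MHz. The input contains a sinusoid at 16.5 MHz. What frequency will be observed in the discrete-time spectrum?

16.5 MHz mod fs = 3 MHz.
3 MHz > fs/2 = 2.25 MHz, folds to fs − 3 MHz = 1.5 MHz.

1.5 MHz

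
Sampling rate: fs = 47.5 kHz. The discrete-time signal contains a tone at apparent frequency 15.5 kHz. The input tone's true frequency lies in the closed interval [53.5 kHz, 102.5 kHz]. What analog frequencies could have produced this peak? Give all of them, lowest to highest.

63 kHz, 79.5 kHz

Frequencies that alias to 15.5 kHz are k·fs ± 15.5 kHz for integer k ≥ 0.
k=0: 15.5 kHz.
k=1: 32 kHz, 63 kHz.
k=2: 79.5 kHz, 110.5 kHz.
k=3: 127 kHz, 158 kHz.
Within [53.5 kHz, 102.5 kHz]: 63 kHz, 79.5 kHz.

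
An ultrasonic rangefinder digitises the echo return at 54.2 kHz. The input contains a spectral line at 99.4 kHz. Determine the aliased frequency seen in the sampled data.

9 kHz

99.4 kHz mod fs = 45.2 kHz.
45.2 kHz > fs/2 = 27.1 kHz, folds to fs − 45.2 kHz = 9 kHz.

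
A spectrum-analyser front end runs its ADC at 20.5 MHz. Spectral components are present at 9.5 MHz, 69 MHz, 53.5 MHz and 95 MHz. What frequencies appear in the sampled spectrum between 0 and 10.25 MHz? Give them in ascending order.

7.5 MHz, 8 MHz, 9.5 MHz

fs/2 = 10.25 MHz.
9.5 MHz ≤ fs/2 = 10.25 MHz, passes unchanged.
69 MHz mod fs = 7.5 MHz.
7.5 MHz ≤ fs/2 = 10.25 MHz, appears at 7.5 MHz.
53.5 MHz mod fs = 12.5 MHz.
12.5 MHz > fs/2 = 10.25 MHz, folds to fs − 12.5 MHz = 8 MHz.
95 MHz mod fs = 13 MHz.
13 MHz > fs/2 = 10.25 MHz, folds to fs − 13 MHz = 7.5 MHz.
Distinct values: {7.5 MHz, 8 MHz, 9.5 MHz}.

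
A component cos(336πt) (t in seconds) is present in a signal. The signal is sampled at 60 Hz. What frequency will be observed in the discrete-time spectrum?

12 Hz

ω = 336π rad/s → f = ω/(2π) = 168 Hz.
168 Hz mod fs = 48 Hz.
48 Hz > fs/2 = 30 Hz, folds to fs − 48 Hz = 12 Hz.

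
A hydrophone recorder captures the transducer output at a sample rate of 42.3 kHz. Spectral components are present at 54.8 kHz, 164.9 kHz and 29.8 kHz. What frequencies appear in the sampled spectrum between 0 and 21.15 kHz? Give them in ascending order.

4.3 kHz, 12.5 kHz

fs/2 = 21.15 kHz.
54.8 kHz mod fs = 12.5 kHz.
12.5 kHz ≤ fs/2 = 21.15 kHz, appears at 12.5 kHz.
164.9 kHz mod fs = 38 kHz.
38 kHz > fs/2 = 21.15 kHz, folds to fs − 38 kHz = 4.3 kHz.
29.8 kHz > fs/2 = 21.15 kHz, folds to fs − 29.8 kHz = 12.5 kHz.
Distinct values: {4.3 kHz, 12.5 kHz}.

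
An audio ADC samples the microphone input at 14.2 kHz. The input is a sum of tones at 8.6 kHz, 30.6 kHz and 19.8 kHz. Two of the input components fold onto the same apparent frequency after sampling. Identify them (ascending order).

fs/2 = 7.1 kHz.
8.6 kHz > fs/2 = 7.1 kHz, folds to fs − 8.6 kHz = 5.6 kHz.
30.6 kHz mod fs = 2.2 kHz.
2.2 kHz ≤ fs/2 = 7.1 kHz, appears at 2.2 kHz.
19.8 kHz mod fs = 5.6 kHz.
5.6 kHz ≤ fs/2 = 7.1 kHz, appears at 5.6 kHz.
8.6 kHz and 19.8 kHz both map to 5.6 kHz.

8.6 kHz, 19.8 kHz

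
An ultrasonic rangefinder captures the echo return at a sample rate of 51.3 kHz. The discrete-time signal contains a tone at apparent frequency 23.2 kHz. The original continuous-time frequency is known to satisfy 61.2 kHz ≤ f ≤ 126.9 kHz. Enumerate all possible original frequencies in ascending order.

Frequencies that alias to 23.2 kHz are k·fs ± 23.2 kHz for integer k ≥ 0.
k=0: 23.2 kHz.
k=1: 28.1 kHz, 74.5 kHz.
k=2: 79.4 kHz, 125.8 kHz.
k=3: 130.7 kHz, 177.1 kHz.
Within [61.2 kHz, 126.9 kHz]: 74.5 kHz, 79.4 kHz, 125.8 kHz.

74.5 kHz, 79.4 kHz, 125.8 kHz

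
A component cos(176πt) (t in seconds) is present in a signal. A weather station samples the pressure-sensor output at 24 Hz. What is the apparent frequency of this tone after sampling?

ω = 176π rad/s → f = ω/(2π) = 88 Hz.
88 Hz mod fs = 16 Hz.
16 Hz > fs/2 = 12 Hz, folds to fs − 16 Hz = 8 Hz.

8 Hz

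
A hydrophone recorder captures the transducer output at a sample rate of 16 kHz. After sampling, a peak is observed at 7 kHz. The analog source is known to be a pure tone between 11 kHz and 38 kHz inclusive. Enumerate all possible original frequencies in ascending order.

23 kHz, 25 kHz

Frequencies that alias to 7 kHz are k·fs ± 7 kHz for integer k ≥ 0.
k=0: 7 kHz.
k=1: 9 kHz, 23 kHz.
k=2: 25 kHz, 39 kHz.
k=3: 41 kHz, 55 kHz.
Within [11 kHz, 38 kHz]: 23 kHz, 25 kHz.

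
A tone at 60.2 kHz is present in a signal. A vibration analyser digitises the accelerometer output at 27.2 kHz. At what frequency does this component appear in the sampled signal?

5.8 kHz

60.2 kHz mod fs = 5.8 kHz.
5.8 kHz ≤ fs/2 = 13.6 kHz, appears at 5.8 kHz.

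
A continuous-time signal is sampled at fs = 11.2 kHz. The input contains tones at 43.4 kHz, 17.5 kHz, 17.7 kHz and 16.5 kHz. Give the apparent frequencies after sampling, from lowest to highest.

1.4 kHz, 4.7 kHz, 4.9 kHz, 5.3 kHz

fs/2 = 5.6 kHz.
43.4 kHz mod fs = 9.8 kHz.
9.8 kHz > fs/2 = 5.6 kHz, folds to fs − 9.8 kHz = 1.4 kHz.
17.5 kHz mod fs = 6.3 kHz.
6.3 kHz > fs/2 = 5.6 kHz, folds to fs − 6.3 kHz = 4.9 kHz.
17.7 kHz mod fs = 6.5 kHz.
6.5 kHz > fs/2 = 5.6 kHz, folds to fs − 6.5 kHz = 4.7 kHz.
16.5 kHz mod fs = 5.3 kHz.
5.3 kHz ≤ fs/2 = 5.6 kHz, appears at 5.3 kHz.
Distinct values: {1.4 kHz, 4.7 kHz, 4.9 kHz, 5.3 kHz}.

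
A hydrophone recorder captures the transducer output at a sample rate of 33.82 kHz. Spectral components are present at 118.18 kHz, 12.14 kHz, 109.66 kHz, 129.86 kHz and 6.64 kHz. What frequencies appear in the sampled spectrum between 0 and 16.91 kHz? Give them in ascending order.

5.42 kHz, 6.64 kHz, 8.2 kHz, 12.14 kHz, 16.72 kHz

fs/2 = 16.91 kHz.
118.18 kHz mod fs = 16.72 kHz.
16.72 kHz ≤ fs/2 = 16.91 kHz, appears at 16.72 kHz.
12.14 kHz ≤ fs/2 = 16.91 kHz, passes unchanged.
109.66 kHz mod fs = 8.2 kHz.
8.2 kHz ≤ fs/2 = 16.91 kHz, appears at 8.2 kHz.
129.86 kHz mod fs = 28.4 kHz.
28.4 kHz > fs/2 = 16.91 kHz, folds to fs − 28.4 kHz = 5.42 kHz.
6.64 kHz ≤ fs/2 = 16.91 kHz, passes unchanged.
Distinct values: {5.42 kHz, 6.64 kHz, 8.2 kHz, 12.14 kHz, 16.72 kHz}.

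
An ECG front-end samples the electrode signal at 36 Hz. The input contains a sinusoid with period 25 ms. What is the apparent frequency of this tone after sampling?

4 Hz

T = 25 ms → f = 1/T = 40 Hz.
40 Hz mod fs = 4 Hz.
4 Hz ≤ fs/2 = 18 Hz, appears at 4 Hz.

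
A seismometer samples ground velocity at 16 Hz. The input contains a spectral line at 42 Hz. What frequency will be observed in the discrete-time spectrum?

6 Hz

42 Hz mod fs = 10 Hz.
10 Hz > fs/2 = 8 Hz, folds to fs − 10 Hz = 6 Hz.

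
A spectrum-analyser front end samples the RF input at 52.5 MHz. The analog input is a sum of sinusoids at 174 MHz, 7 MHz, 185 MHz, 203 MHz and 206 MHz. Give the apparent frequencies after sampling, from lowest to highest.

fs/2 = 26.25 MHz.
174 MHz mod fs = 16.5 MHz.
16.5 MHz ≤ fs/2 = 26.25 MHz, appears at 16.5 MHz.
7 MHz ≤ fs/2 = 26.25 MHz, passes unchanged.
185 MHz mod fs = 27.5 MHz.
27.5 MHz > fs/2 = 26.25 MHz, folds to fs − 27.5 MHz = 25 MHz.
203 MHz mod fs = 45.5 MHz.
45.5 MHz > fs/2 = 26.25 MHz, folds to fs − 45.5 MHz = 7 MHz.
206 MHz mod fs = 48.5 MHz.
48.5 MHz > fs/2 = 26.25 MHz, folds to fs − 48.5 MHz = 4 MHz.
Distinct values: {4 MHz, 7 MHz, 16.5 MHz, 25 MHz}.

4 MHz, 7 MHz, 16.5 MHz, 25 MHz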